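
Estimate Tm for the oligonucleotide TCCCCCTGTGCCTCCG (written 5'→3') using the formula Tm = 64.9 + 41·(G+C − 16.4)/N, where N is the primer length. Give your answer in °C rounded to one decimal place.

53.6°C

Base counts: A=0, T=4, G=3, C=9; G+C = 12, N = 16.
Tm = 64.9 + 41·(12 − 16.4)/16 = 64.9 + -180.40/16 = 53.6°C.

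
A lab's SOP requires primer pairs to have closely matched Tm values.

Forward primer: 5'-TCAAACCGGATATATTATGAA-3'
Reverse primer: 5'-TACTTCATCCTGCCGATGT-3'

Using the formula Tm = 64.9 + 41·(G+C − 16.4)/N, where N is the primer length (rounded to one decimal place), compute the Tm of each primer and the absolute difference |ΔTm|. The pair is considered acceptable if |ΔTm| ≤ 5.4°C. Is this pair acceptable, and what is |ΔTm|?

Forward: G+C = 6, N = 21 → Tm = 64.9 + 41·(6 − 16.4)/21 = 44.6°C.
Reverse: G+C = 9, N = 19 → Tm = 64.9 + 41·(9 − 16.4)/19 = 48.9°C.
|ΔTm| = |44.6 − 48.9| = 4.3°C, ≤ 5.4°C.

|ΔTm| = 4.3°C; the pair is acceptable.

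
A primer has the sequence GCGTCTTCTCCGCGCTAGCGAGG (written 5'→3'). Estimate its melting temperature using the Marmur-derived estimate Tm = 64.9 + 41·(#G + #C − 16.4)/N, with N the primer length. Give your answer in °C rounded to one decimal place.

64.2°C

Base counts: A=2, T=5, G=8, C=8; G+C = 16, N = 23.
Tm = 64.9 + 41·(16 − 16.4)/23 = 64.9 + -16.40/23 = 64.2°C.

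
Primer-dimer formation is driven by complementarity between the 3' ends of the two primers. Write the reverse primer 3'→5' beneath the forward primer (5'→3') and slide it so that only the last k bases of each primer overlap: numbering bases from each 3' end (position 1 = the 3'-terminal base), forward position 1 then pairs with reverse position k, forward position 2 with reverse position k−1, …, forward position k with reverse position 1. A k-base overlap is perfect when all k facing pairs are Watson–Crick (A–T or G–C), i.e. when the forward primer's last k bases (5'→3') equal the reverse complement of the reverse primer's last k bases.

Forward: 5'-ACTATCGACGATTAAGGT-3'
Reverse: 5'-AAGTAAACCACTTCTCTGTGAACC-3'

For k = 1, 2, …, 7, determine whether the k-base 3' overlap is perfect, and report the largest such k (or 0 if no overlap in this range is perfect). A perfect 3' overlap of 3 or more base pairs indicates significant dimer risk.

Last 7 bases (5'→3') — forward …TTAAGGT, reverse …GTGAACC.
Reverse complement of the reverse primer's last 7 bases: GGTTCAC; its first k bases are the reverse complement of the reverse primer's last k bases, so a perfect k-base overlap needs the forward primer's last k bases to equal them.
Comparing (forward last k vs required): k=1: T vs G ✗; k=2: GT vs GG ✗; k=3: GGT vs GGT ✓; k=4: AGGT vs GGTT ✗; k=5: AAGGT vs GGTTC ✗; k=6: TAAGGT vs GGTTCA ✗; k=7: TTAAGGT vs GGTTCAC ✗.
Only k = 3 is perfect, so the longest perfect 3' overlap is 3.

Longest perfect overlap: 3 complementary base pairs; significant dimer risk (threshold 3).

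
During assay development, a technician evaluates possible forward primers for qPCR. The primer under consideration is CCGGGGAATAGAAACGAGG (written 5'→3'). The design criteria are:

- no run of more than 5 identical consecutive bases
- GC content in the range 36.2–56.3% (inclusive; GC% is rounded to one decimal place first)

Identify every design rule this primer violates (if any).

Fails: GC content.

Base counts: A=7, T=1, G=8, C=3 (length 19).
homopolymer run: longest run = 4 ✓
GC content: GC 11/19 = 57.9%, outside 36.2–56.3% ✗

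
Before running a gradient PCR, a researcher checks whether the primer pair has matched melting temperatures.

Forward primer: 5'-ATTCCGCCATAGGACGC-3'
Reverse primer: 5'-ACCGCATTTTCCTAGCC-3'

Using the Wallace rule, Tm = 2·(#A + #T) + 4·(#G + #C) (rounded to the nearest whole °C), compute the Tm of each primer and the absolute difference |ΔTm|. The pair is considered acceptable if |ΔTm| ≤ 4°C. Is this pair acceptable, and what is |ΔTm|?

|ΔTm| = 2°C; the pair is acceptable.

Forward: A=4 T=3 G=4 C=6 → Tm = 2·7 + 4·10 = 54°C.
Reverse: A=3 T=5 G=2 C=7 → Tm = 2·8 + 4·9 = 52°C.
|ΔTm| = |54 − 52| = 2°C, ≤ 4°C.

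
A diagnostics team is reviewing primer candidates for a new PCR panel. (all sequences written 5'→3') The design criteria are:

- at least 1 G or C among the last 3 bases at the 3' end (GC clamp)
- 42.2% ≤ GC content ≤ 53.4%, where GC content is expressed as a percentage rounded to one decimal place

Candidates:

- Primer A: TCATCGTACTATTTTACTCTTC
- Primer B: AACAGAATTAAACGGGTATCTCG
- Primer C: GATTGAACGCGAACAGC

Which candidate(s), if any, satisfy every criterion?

Primer C only.

Primer A (22 nt, A=4 T=11 G=1 C=6): 3' end TTC has 1 G/C ✓; GC 7/22 = 31.8%, outside 42.2–53.4% ✗ — fails.
Primer B (23 nt, A=9 T=5 G=5 C=4): 3' end TCG has 2 G/C ✓; GC 9/23 = 39.1%, outside 42.2–53.4% ✗ — fails.
Primer C (17 nt, A=6 T=2 G=5 C=4): 3' end AGC has 2 G/C ✓; GC 9/17 = 52.9% ✓ — passes.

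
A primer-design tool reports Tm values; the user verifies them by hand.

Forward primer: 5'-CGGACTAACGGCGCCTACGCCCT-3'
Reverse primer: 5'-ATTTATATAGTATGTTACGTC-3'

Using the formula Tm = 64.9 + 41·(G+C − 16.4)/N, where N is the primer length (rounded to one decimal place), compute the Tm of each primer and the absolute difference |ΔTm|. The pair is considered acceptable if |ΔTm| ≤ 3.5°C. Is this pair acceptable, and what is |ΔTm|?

|ΔTm| = 21.6°C; the pair is not acceptable.

Forward: G+C = 16, N = 23 → Tm = 64.9 + 41·(16 − 16.4)/23 = 64.2°C.
Reverse: G+C = 5, N = 21 → Tm = 64.9 + 41·(5 − 16.4)/21 = 42.6°C.
|ΔTm| = |64.2 − 42.6| = 21.6°C, > 3.5°C.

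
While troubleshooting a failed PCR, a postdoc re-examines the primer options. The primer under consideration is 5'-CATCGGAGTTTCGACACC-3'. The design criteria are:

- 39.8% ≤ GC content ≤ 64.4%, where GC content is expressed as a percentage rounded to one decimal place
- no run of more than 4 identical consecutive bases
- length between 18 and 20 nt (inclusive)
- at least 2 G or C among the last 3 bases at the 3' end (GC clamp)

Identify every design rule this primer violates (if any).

Meets all criteria.

Base counts: A=4, T=4, G=4, C=6 (length 18).
GC content: GC 10/18 = 55.6% ✓
homopolymer run: longest run = 3 ✓
length: length 18 ✓
GC clamp: 3' end ACC has 2 G/C ✓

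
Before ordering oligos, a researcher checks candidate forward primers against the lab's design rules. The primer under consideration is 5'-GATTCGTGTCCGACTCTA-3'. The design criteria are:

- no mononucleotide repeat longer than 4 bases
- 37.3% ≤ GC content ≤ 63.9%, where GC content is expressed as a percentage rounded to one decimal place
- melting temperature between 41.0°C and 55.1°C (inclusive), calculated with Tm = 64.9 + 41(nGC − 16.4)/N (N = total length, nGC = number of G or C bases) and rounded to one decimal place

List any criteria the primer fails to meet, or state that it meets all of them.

Base counts: A=3, T=6, G=4, C=5 (length 18).
homopolymer run: longest run = 2 ✓
GC content: GC 9/18 = 50.0% ✓
Tm: Tm = 64.9 + 41·(9 − 16.4)/18 = 48.0°C ✓

Meets all criteria.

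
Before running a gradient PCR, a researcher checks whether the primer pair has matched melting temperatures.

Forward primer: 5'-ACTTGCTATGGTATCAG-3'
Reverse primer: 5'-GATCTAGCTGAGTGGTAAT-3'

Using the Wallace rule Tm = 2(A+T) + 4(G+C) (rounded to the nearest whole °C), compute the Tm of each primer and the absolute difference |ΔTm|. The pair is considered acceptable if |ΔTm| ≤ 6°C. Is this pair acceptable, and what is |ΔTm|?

Forward: A=4 T=6 G=4 C=3 → Tm = 2·10 + 4·7 = 48°C.
Reverse: A=5 T=6 G=6 C=2 → Tm = 2·11 + 4·8 = 54°C.
|ΔTm| = |48 − 54| = 6°C, ≤ 6°C.

|ΔTm| = 6°C; the pair is acceptable.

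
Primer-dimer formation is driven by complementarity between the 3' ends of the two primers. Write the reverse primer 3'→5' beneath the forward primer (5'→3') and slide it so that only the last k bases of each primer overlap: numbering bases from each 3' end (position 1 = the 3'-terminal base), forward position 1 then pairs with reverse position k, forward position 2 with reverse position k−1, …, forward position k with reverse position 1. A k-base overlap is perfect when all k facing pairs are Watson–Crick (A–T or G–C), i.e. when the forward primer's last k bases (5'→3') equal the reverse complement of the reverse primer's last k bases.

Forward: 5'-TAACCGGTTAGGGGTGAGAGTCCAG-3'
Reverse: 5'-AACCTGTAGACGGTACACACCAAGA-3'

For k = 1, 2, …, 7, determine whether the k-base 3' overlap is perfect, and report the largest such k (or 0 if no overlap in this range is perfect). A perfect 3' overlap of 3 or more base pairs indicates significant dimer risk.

Last 7 bases (5'→3') — forward …AGTCCAG, reverse …ACCAAGA.
Reverse complement of the reverse primer's last 7 bases: TCTTGGT; its first k bases are the reverse complement of the reverse primer's last k bases, so a perfect k-base overlap needs the forward primer's last k bases to equal them.
Comparing (forward last k vs required): k=1: G vs T ✗; k=2: AG vs TC ✗; k=3: CAG vs TCT ✗; k=4: CCAG vs TCTT ✗; k=5: TCCAG vs TCTTG ✗; k=6: GTCCAG vs TCTTGG ✗; k=7: AGTCCAG vs TCTTGGT ✗.
No overlap length from 1 to 7 is perfect, so the longest perfect 3' overlap is 0.

Longest perfect overlap: 0 complementary base pairs; below the dimer-risk threshold (threshold 3).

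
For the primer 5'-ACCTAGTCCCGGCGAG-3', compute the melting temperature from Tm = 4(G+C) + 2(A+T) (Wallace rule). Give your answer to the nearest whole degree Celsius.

54°C

Base counts: A=3, T=2, G=5, C=6 (length 16).
Tm = 2·(3+2) + 4·(5+6) = 2·5 + 4·11 = 10 + 44 = 54°C.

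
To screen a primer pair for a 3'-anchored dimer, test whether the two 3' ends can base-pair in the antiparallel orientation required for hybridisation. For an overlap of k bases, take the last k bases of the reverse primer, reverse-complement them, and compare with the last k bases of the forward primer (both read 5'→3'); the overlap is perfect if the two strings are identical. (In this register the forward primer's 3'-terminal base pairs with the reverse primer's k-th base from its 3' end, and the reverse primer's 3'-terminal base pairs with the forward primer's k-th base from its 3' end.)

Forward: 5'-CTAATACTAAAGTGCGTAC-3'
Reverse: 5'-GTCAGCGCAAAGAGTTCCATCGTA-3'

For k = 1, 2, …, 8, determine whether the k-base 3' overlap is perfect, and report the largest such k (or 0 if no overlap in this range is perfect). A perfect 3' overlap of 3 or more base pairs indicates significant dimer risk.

Longest perfect overlap: 3 complementary base pairs; significant dimer risk (threshold 3).

Last 8 bases (5'→3') — forward …GTGCGTAC, reverse …CCATCGTA.
Reverse complement of the reverse primer's last 8 bases: TACGATGG; its first k bases are the reverse complement of the reverse primer's last k bases, so a perfect k-base overlap needs the forward primer's last k bases to equal them.
Comparing (forward last k vs required): k=1: C vs T ✗; k=2: AC vs TA ✗; k=3: TAC vs TAC ✓; k=4: GTAC vs TACG ✗; k=5: CGTAC vs TACGA ✗; k=6: GCGTAC vs TACGAT ✗; k=7: TGCGTAC vs TACGATG ✗; k=8: GTGCGTAC vs TACGATGG ✗.
Only k = 3 is perfect, so the longest perfect 3' overlap is 3.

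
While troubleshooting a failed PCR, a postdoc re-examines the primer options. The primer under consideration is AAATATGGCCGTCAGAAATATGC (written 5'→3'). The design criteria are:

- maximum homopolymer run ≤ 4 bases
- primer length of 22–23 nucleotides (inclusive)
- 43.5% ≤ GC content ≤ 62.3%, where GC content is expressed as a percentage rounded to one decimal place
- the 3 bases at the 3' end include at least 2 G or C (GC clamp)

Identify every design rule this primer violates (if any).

Base counts: A=9, T=5, G=5, C=4 (length 23).
homopolymer run: longest run = 3 ✓
length: length 23 ✓
GC content: GC 9/23 = 39.1%, outside 43.5–62.3% ✗
GC clamp: 3' end TGC has 2 G/C ✓

Fails: GC content.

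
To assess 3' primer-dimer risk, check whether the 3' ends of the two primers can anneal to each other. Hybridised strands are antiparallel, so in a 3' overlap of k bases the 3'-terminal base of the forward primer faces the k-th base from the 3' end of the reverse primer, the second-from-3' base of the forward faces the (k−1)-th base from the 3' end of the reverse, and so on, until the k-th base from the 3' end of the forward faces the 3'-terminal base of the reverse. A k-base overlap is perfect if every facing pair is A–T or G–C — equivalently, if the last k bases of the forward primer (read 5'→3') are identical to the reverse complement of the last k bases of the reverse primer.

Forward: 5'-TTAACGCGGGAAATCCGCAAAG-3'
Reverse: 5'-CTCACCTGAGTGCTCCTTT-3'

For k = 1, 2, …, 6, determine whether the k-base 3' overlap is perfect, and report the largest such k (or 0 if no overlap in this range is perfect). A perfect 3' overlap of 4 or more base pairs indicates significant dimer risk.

Last 6 bases (5'→3') — forward …GCAAAG, reverse …TCCTTT.
Reverse complement of the reverse primer's last 6 bases: AAAGGA; its first k bases are the reverse complement of the reverse primer's last k bases, so a perfect k-base overlap needs the forward primer's last k bases to equal them.
Comparing (forward last k vs required): k=1: G vs A ✗; k=2: AG vs AA ✗; k=3: AAG vs AAA ✗; k=4: AAAG vs AAAG ✓; k=5: CAAAG vs AAAGG ✗; k=6: GCAAAG vs AAAGGA ✗.
Only k = 4 is perfect, so the longest perfect 3' overlap is 4.

Longest perfect overlap: 4 complementary base pairs; significant dimer risk (threshold 4).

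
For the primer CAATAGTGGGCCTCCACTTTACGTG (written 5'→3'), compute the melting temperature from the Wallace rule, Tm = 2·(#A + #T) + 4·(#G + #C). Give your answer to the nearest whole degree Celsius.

76°C

Base counts: A=5, T=7, G=6, C=7 (length 25).
Tm = 2·(5+7) + 4·(6+7) = 2·12 + 4·13 = 24 + 52 = 76°C.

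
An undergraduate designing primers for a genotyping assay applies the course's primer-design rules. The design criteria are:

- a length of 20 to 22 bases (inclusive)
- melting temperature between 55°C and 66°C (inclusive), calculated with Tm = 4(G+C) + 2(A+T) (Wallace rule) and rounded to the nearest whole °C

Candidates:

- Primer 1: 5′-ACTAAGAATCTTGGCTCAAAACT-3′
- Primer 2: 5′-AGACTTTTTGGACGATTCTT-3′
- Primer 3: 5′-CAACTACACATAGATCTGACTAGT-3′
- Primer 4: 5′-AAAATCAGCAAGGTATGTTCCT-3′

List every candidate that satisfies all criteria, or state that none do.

Primer 4 only.

Primer 1 (23 nt, A=9 T=6 G=3 C=5): length 23, outside 20–22 ✗; Tm = 2·15 + 4·8 = 62°C ✓ — fails.
Primer 2 (20 nt, A=4 T=9 G=4 C=3): length 20 ✓; Tm = 2·13 + 4·7 = 54°C, outside 55–66°C ✗ — fails.
Primer 3 (24 nt, A=9 T=6 G=3 C=6): length 24, outside 20–22 ✗; Tm = 2·15 + 4·9 = 66°C ✓ — fails.
Primer 4 (22 nt, A=8 T=6 G=4 C=4): length 22 ✓; Tm = 2·14 + 4·8 = 60°C ✓ — passes.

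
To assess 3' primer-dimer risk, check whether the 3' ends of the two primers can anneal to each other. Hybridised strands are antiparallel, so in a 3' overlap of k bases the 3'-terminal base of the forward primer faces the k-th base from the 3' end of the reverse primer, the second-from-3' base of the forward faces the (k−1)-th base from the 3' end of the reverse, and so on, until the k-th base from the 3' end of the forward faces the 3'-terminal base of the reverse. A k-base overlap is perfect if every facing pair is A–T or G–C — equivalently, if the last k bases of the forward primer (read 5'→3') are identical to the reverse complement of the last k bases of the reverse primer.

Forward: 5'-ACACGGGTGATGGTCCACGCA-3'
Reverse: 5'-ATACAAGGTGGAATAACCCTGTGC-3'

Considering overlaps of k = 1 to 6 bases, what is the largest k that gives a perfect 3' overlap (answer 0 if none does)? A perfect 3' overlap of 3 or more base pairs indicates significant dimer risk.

Longest perfect overlap: 3 complementary base pairs; significant dimer risk (threshold 3).

Last 6 bases (5'→3') — forward …CACGCA, reverse …CTGTGC.
Reverse complement of the reverse primer's last 6 bases: GCACAG; its first k bases are the reverse complement of the reverse primer's last k bases, so a perfect k-base overlap needs the forward primer's last k bases to equal them.
Comparing (forward last k vs required): k=1: A vs G ✗; k=2: CA vs GC ✗; k=3: GCA vs GCA ✓; k=4: CGCA vs GCAC ✗; k=5: ACGCA vs GCACA ✗; k=6: CACGCA vs GCACAG ✗.
Only k = 3 is perfect, so the longest perfect 3' overlap is 3.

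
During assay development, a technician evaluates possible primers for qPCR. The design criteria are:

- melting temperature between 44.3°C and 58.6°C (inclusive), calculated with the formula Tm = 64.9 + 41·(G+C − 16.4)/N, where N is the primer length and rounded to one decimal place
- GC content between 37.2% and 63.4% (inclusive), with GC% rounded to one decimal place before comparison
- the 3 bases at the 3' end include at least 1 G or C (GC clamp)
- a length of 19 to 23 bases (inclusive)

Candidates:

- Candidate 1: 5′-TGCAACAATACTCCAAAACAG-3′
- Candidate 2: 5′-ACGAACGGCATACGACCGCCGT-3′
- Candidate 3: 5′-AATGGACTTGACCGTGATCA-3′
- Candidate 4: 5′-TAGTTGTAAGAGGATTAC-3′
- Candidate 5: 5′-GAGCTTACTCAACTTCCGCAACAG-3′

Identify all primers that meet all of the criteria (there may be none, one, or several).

Candidate 1 (21 nt, A=10 T=3 G=2 C=6): Tm = 64.9 + 41·(8 − 16.4)/21 = 48.5°C ✓; GC 8/21 = 38.1% ✓; 3' end CAG has 2 G/C ✓; length 21 ✓ — passes.
Candidate 2 (22 nt, A=6 T=2 G=6 C=8): Tm = 64.9 + 41·(14 − 16.4)/22 = 60.4°C, outside 44.3–58.6°C ✗; GC 14/22 = 63.6%, outside 37.2–63.4% ✗; 3' end CGT has 2 G/C ✓; length 22 ✓ — fails.
Candidate 3 (20 nt, A=6 T=5 G=5 C=4): Tm = 64.9 + 41·(9 − 16.4)/20 = 49.7°C ✓; GC 9/20 = 45.0% ✓; 3' end TCA has 1 G/C ✓; length 20 ✓ — passes.
Candidate 4 (18 nt, A=6 T=6 G=5 C=1): Tm = 64.9 + 41·(6 − 16.4)/18 = 41.2°C, outside 44.3–58.6°C ✗; GC 6/18 = 33.3%, outside 37.2–63.4% ✗; 3' end TAC has 1 G/C ✓; length 18, outside 19–23 ✗ — fails.
Candidate 5 (24 nt, A=7 T=5 G=4 C=8): Tm = 64.9 + 41·(12 − 16.4)/24 = 57.4°C ✓; GC 12/24 = 50.0% ✓; 3' end CAG has 2 G/C ✓; length 24, outside 19–23 ✗ — fails.

Candidate 1 and Candidate 3.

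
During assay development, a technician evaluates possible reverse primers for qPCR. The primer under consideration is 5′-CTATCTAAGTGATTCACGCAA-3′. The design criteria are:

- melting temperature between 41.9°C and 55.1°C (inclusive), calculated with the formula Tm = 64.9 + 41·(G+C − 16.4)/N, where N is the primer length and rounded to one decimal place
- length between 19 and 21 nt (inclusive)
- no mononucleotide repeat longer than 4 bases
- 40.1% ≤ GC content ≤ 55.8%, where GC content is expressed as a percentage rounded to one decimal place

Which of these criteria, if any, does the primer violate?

Fails: GC content.

Base counts: A=7, T=6, G=3, C=5 (length 21).
Tm: Tm = 64.9 + 41·(8 − 16.4)/21 = 48.5°C ✓
length: length 21 ✓
homopolymer run: longest run = 2 ✓
GC content: GC 8/21 = 38.1%, outside 40.1–55.8% ✗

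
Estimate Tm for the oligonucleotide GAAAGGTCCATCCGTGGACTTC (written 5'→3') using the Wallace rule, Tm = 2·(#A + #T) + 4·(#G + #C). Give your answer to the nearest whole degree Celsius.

Base counts: A=5, T=5, G=6, C=6 (length 22).
Tm = 2·(5+5) + 4·(6+6) = 2·10 + 4·12 = 20 + 48 = 68°C.

68°C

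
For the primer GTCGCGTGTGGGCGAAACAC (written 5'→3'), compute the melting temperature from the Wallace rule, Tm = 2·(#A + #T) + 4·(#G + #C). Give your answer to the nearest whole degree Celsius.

Base counts: A=4, T=3, G=8, C=5 (length 20).
Tm = 2·(4+3) + 4·(8+5) = 2·7 + 4·13 = 14 + 52 = 66°C.

66°C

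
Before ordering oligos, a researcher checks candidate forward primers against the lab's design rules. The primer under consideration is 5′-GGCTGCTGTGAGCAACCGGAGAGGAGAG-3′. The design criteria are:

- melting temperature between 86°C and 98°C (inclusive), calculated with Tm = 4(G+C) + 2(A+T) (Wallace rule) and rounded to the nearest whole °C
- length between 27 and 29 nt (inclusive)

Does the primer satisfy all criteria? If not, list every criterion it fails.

Meets all criteria.

Base counts: A=7, T=3, G=13, C=5 (length 28).
Tm: Tm = 2·10 + 4·18 = 92°C ✓
length: length 28 ✓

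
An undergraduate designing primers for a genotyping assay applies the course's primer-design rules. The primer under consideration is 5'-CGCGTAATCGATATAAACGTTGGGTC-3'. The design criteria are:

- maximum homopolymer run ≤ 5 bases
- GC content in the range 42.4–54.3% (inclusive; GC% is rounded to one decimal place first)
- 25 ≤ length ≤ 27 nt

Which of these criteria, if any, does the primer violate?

Meets all criteria.

Base counts: A=7, T=7, G=7, C=5 (length 26).
homopolymer run: longest run = 3 ✓
GC content: GC 12/26 = 46.2% ✓
length: length 26 ✓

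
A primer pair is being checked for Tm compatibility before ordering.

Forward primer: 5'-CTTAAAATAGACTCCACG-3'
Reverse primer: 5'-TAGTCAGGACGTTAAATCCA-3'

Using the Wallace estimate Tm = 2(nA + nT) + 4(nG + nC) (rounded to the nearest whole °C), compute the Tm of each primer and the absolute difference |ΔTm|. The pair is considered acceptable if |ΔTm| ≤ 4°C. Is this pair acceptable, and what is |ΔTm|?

|ΔTm| = 6°C; the pair is not acceptable.

Forward: A=7 T=4 G=2 C=5 → Tm = 2·11 + 4·7 = 50°C.
Reverse: A=7 T=5 G=4 C=4 → Tm = 2·12 + 4·8 = 56°C.
|ΔTm| = |50 − 56| = 6°C, > 4°C.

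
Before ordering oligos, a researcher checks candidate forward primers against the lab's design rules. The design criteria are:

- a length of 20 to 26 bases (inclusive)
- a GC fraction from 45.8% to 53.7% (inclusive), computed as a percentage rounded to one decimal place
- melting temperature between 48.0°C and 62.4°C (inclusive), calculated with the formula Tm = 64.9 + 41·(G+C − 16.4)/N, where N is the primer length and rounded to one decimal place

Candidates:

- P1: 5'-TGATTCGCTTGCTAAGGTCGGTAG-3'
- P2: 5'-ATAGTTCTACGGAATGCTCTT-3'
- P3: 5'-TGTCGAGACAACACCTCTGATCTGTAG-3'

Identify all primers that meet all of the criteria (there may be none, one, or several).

P1 (24 nt, A=4 T=8 G=8 C=4): length 24 ✓; GC 12/24 = 50.0% ✓; Tm = 64.9 + 41·(12 − 16.4)/24 = 57.4°C ✓ — passes.
P2 (21 nt, A=5 T=8 G=4 C=4): length 21 ✓; GC 8/21 = 38.1%, outside 45.8–53.7% ✗; Tm = 64.9 + 41·(8 − 16.4)/21 = 48.5°C ✓ — fails.
P3 (27 nt, A=7 T=7 G=6 C=7): length 27, outside 20–26 ✗; GC 13/27 = 48.1% ✓; Tm = 64.9 + 41·(13 − 16.4)/27 = 59.7°C ✓ — fails.

P1 only.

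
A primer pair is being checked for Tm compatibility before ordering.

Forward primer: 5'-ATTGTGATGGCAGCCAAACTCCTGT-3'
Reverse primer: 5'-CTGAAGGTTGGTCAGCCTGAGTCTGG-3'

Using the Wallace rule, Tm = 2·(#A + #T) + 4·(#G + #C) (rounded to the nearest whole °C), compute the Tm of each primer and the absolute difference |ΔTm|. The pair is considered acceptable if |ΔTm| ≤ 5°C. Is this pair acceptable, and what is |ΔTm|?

Forward: A=6 T=7 G=6 C=6 → Tm = 2·13 + 4·12 = 74°C.
Reverse: A=4 T=7 G=10 C=5 → Tm = 2·11 + 4·15 = 82°C.
|ΔTm| = |74 − 82| = 8°C, > 5°C.

|ΔTm| = 8°C; the pair is not acceptable.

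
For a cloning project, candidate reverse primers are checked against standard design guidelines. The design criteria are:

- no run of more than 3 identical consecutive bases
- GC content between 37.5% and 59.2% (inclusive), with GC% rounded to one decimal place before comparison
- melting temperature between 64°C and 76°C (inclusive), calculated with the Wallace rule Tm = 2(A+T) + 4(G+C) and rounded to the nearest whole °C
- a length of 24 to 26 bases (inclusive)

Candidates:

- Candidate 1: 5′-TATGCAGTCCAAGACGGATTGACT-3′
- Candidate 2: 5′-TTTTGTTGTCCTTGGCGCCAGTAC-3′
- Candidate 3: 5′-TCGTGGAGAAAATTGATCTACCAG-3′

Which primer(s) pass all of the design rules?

Candidate 1 only.

Candidate 1 (24 nt, A=7 T=6 G=6 C=5): longest run = 2 ✓; GC 11/24 = 45.8% ✓; Tm = 2·13 + 4·11 = 70°C ✓; length 24 ✓ — passes.
Candidate 2 (24 nt, A=2 T=10 G=6 C=6): longest run = 4, exceeds 3 ✗; GC 12/24 = 50.0% ✓; Tm = 2·12 + 4·12 = 72°C ✓; length 24 ✓ — fails.
Candidate 3 (24 nt, A=8 T=6 G=6 C=4): longest run = 4, exceeds 3 ✗; GC 10/24 = 41.7% ✓; Tm = 2·14 + 4·10 = 68°C ✓; length 24 ✓ — fails.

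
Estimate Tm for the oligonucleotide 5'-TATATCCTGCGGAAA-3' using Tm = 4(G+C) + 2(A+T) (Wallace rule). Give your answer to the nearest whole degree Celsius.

42°C

Base counts: A=5, T=4, G=3, C=3 (length 15).
Tm = 2·(5+4) + 4·(3+3) = 2·9 + 4·6 = 18 + 24 = 42°C.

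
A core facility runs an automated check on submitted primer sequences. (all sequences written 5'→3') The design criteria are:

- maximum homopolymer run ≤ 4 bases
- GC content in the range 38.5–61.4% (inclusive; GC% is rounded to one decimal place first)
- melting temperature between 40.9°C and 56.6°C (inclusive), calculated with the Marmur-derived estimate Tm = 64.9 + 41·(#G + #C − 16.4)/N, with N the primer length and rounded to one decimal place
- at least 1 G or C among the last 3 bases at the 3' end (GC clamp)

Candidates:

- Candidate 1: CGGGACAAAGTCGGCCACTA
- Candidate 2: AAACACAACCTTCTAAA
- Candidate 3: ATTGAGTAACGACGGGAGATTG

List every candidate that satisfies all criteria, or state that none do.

Candidate 1 (20 nt, A=6 T=2 G=6 C=6): longest run = 3 ✓; GC 12/20 = 60.0% ✓; Tm = 64.9 + 41·(12 − 16.4)/20 = 55.9°C ✓; 3' end CTA has 1 G/C ✓ — passes.
Candidate 2 (17 nt, A=9 T=3 G=0 C=5): longest run = 3 ✓; GC 5/17 = 29.4%, outside 38.5–61.4% ✗; Tm = 64.9 + 41·(5 − 16.4)/17 = 37.4°C, outside 40.9–56.6°C ✗; 3' end AAA has 0 G/C, need ≥1 ✗ — fails.
Candidate 3 (22 nt, A=7 T=5 G=8 C=2): longest run = 3 ✓; GC 10/22 = 45.5% ✓; Tm = 64.9 + 41·(10 − 16.4)/22 = 53.0°C ✓; 3' end TTG has 1 G/C ✓ — passes.

Candidate 1 and Candidate 3.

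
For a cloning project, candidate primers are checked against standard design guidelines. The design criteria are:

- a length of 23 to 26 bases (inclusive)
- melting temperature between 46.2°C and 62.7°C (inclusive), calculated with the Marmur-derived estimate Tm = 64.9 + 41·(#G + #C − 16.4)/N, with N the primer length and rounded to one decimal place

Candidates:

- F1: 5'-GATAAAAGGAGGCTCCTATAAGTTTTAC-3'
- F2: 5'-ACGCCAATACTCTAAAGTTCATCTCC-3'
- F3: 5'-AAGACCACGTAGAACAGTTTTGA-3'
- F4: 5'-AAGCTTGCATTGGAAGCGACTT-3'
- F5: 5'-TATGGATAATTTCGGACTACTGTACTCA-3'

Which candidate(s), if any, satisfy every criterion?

F2 and F3.

F1 (28 nt, A=10 T=8 G=6 C=4): length 28, outside 23–26 ✗; Tm = 64.9 + 41·(10 − 16.4)/28 = 55.5°C ✓ — fails.
F2 (26 nt, A=8 T=7 G=2 C=9): length 26 ✓; Tm = 64.9 + 41·(11 − 16.4)/26 = 56.4°C ✓ — passes.
F3 (23 nt, A=9 T=5 G=5 C=4): length 23 ✓; Tm = 64.9 + 41·(9 − 16.4)/23 = 51.7°C ✓ — passes.
F4 (22 nt, A=6 T=6 G=6 C=4): length 22, outside 23–26 ✗; Tm = 64.9 + 41·(10 − 16.4)/22 = 53.0°C ✓ — fails.
F5 (28 nt, A=8 T=10 G=5 C=5): length 28, outside 23–26 ✗; Tm = 64.9 + 41·(10 − 16.4)/28 = 55.5°C ✓ — fails.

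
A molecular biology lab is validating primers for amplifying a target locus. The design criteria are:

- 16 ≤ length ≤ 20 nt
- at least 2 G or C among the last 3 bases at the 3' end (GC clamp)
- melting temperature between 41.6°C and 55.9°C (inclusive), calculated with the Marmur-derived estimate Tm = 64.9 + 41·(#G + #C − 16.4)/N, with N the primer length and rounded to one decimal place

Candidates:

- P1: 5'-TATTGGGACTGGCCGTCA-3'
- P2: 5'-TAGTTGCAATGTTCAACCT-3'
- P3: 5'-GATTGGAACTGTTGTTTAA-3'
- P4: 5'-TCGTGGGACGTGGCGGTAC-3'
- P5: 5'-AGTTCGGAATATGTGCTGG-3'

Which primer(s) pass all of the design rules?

P1 (18 nt, A=3 T=5 G=6 C=4): length 18 ✓; 3' end TCA has 1 G/C, need ≥2 ✗; Tm = 64.9 + 41·(10 − 16.4)/18 = 50.3°C ✓ — fails.
P2 (19 nt, A=5 T=7 G=3 C=4): length 19 ✓; 3' end CCT has 2 G/C ✓; Tm = 64.9 + 41·(7 − 16.4)/19 = 44.6°C ✓ — passes.
P3 (19 nt, A=5 T=8 G=5 C=1): length 19 ✓; 3' end TAA has 0 G/C, need ≥2 ✗; Tm = 64.9 + 41·(6 − 16.4)/19 = 42.5°C ✓ — fails.
P4 (19 nt, A=2 T=4 G=9 C=4): length 19 ✓; 3' end TAC has 1 G/C, need ≥2 ✗; Tm = 64.9 + 41·(13 − 16.4)/19 = 57.6°C, outside 41.6–55.9°C ✗ — fails.
P5 (19 nt, A=4 T=6 G=7 C=2): length 19 ✓; 3' end TGG has 2 G/C ✓; Tm = 64.9 + 41·(9 − 16.4)/19 = 48.9°C ✓ — passes.

P2 and P5.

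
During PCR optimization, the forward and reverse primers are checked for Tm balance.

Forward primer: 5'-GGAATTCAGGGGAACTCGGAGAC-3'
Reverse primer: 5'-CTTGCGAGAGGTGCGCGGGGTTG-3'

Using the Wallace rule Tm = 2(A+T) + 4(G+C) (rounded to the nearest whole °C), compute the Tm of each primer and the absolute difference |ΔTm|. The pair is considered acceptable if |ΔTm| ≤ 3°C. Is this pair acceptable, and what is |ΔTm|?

|ΔTm| = 6°C; the pair is not acceptable.

Forward: A=7 T=3 G=9 C=4 → Tm = 2·10 + 4·13 = 72°C.
Reverse: A=2 T=5 G=12 C=4 → Tm = 2·7 + 4·16 = 78°C.
|ΔTm| = |72 − 78| = 6°C, > 3°C.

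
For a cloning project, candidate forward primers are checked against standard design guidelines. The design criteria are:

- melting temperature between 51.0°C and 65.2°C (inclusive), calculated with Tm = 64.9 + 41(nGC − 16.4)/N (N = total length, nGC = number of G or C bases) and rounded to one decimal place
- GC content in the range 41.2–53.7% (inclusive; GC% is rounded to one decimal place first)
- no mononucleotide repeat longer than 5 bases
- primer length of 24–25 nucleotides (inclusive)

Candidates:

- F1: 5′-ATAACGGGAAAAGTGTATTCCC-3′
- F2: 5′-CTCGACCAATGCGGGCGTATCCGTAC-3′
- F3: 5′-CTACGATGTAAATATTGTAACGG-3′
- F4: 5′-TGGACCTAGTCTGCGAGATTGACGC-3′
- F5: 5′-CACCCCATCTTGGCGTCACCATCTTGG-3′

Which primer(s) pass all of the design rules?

None of the candidates satisfy all criteria.

F1 (22 nt, A=8 T=5 G=5 C=4): Tm = 64.9 + 41·(9 − 16.4)/22 = 51.1°C ✓; GC 9/22 = 40.9%, outside 41.2–53.7% ✗; longest run = 4 ✓; length 22, outside 24–25 ✗ — fails.
F2 (26 nt, A=5 T=5 G=7 C=9): Tm = 64.9 + 41·(16 − 16.4)/26 = 64.3°C ✓; GC 16/26 = 61.5%, outside 41.2–53.7% ✗; longest run = 3 ✓; length 26, outside 24–25 ✗ — fails.
F3 (23 nt, A=8 T=7 G=5 C=3): Tm = 64.9 + 41·(8 − 16.4)/23 = 49.9°C, outside 51.0–65.2°C ✗; GC 8/23 = 34.8%, outside 41.2–53.7% ✗; longest run = 3 ✓; length 23, outside 24–25 ✗ — fails.
F4 (25 nt, A=5 T=6 G=8 C=6): Tm = 64.9 + 41·(14 − 16.4)/25 = 61.0°C ✓; GC 14/25 = 56.0%, outside 41.2–53.7% ✗; longest run = 2 ✓; length 25 ✓ — fails.
F5 (27 nt, A=4 T=7 G=5 C=11): Tm = 64.9 + 41·(16 − 16.4)/27 = 64.3°C ✓; GC 16/27 = 59.3%, outside 41.2–53.7% ✗; longest run = 4 ✓; length 27, outside 24–25 ✗ — fails.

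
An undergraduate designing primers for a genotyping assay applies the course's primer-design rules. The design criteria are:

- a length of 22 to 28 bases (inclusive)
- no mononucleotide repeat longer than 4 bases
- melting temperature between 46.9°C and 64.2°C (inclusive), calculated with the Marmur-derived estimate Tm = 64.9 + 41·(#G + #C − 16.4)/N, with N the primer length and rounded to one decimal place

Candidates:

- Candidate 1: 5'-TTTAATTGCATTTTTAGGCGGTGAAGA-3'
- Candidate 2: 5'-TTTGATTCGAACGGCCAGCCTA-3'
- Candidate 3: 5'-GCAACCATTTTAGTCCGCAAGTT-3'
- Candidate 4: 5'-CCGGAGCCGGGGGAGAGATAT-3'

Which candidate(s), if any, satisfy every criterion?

Candidate 2 and Candidate 3.

Candidate 1 (27 nt, A=7 T=11 G=7 C=2): length 27 ✓; longest run = 5, exceeds 4 ✗; Tm = 64.9 + 41·(9 − 16.4)/27 = 53.7°C ✓ — fails.
Candidate 2 (22 nt, A=5 T=6 G=5 C=6): length 22 ✓; longest run = 3 ✓; Tm = 64.9 + 41·(11 − 16.4)/22 = 54.8°C ✓ — passes.
Candidate 3 (23 nt, A=6 T=7 G=4 C=6): length 23 ✓; longest run = 4 ✓; Tm = 64.9 + 41·(10 − 16.4)/23 = 53.5°C ✓ — passes.
Candidate 4 (21 nt, A=5 T=2 G=10 C=4): length 21, outside 22–28 ✗; longest run = 5, exceeds 4 ✗; Tm = 64.9 + 41·(14 − 16.4)/21 = 60.2°C ✓ — fails.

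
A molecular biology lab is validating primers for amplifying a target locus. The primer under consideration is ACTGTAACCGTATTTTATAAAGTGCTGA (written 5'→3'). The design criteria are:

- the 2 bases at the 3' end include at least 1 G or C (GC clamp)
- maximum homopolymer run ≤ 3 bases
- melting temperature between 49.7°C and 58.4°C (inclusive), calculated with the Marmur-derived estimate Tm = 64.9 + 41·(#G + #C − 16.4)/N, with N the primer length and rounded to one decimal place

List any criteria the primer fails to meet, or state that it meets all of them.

Fails: homopolymer run.

Base counts: A=9, T=10, G=5, C=4 (length 28).
GC clamp: 3' end GA has 1 G/C ✓
homopolymer run: longest run = 4, exceeds 3 ✗
Tm: Tm = 64.9 + 41·(9 − 16.4)/28 = 54.1°C ✓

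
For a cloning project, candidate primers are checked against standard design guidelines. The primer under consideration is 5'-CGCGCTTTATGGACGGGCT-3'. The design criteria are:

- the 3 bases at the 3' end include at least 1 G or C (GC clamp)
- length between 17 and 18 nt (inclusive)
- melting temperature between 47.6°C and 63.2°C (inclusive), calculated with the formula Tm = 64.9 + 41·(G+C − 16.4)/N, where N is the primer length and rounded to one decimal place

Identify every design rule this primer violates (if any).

Base counts: A=2, T=5, G=7, C=5 (length 19).
GC clamp: 3' end GCT has 2 G/C ✓
length: length 19, outside 17–18 ✗
Tm: Tm = 64.9 + 41·(12 − 16.4)/19 = 55.4°C ✓

Fails: length.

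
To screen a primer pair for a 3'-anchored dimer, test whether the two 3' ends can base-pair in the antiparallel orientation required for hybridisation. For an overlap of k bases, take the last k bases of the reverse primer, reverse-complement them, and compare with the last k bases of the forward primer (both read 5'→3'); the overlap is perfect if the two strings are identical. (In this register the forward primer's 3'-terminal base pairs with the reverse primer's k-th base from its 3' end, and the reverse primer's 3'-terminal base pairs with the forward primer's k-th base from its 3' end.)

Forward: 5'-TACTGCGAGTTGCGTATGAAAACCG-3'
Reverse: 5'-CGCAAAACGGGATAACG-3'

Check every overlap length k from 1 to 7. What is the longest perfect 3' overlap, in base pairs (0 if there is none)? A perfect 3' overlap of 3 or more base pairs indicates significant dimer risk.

Longest perfect overlap: 2 complementary base pairs; below the dimer-risk threshold (threshold 3).

Last 7 bases (5'→3') — forward …AAAACCG, reverse …GATAACG.
Reverse complement of the reverse primer's last 7 bases: CGTTATC; its first k bases are the reverse complement of the reverse primer's last k bases, so a perfect k-base overlap needs the forward primer's last k bases to equal them.
Comparing (forward last k vs required): k=1: G vs C ✗; k=2: CG vs CG ✓; k=3: CCG vs CGT ✗; k=4: ACCG vs CGTT ✗; k=5: AACCG vs CGTTA ✗; k=6: AAACCG vs CGTTAT ✗; k=7: AAAACCG vs CGTTATC ✗.
Only k = 2 is perfect, so the longest perfect 3' overlap is 2.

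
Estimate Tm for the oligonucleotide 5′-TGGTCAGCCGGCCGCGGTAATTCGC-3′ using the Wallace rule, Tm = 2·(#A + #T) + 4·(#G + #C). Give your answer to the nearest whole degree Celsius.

Base counts: A=3, T=5, G=9, C=8 (length 25).
Tm = 2·(3+5) + 4·(9+8) = 2·8 + 4·17 = 16 + 68 = 84°C.

84°C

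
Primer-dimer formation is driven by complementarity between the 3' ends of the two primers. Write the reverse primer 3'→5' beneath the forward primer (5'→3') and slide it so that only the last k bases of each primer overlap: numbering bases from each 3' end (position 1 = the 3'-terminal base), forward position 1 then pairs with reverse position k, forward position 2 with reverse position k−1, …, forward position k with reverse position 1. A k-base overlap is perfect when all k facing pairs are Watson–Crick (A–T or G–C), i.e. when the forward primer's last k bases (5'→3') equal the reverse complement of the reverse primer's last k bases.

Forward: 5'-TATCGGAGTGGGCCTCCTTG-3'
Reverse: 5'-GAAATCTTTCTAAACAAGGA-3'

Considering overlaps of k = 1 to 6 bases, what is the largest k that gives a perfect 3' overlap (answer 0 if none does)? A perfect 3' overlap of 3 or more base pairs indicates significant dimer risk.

Longest perfect overlap: 6 complementary base pairs; significant dimer risk (threshold 3).

Last 6 bases (5'→3') — forward …TCCTTG, reverse …CAAGGA.
Reverse complement of the reverse primer's last 6 bases: TCCTTG; its first k bases are the reverse complement of the reverse primer's last k bases, so a perfect k-base overlap needs the forward primer's last k bases to equal them.
Comparing (forward last k vs required): k=1: G vs T ✗; k=2: TG vs TC ✗; k=3: TTG vs TCC ✗; k=4: CTTG vs TCCT ✗; k=5: CCTTG vs TCCTT ✗; k=6: TCCTTG vs TCCTTG ✓.
Only k = 6 is perfect, so the longest perfect 3' overlap is 6.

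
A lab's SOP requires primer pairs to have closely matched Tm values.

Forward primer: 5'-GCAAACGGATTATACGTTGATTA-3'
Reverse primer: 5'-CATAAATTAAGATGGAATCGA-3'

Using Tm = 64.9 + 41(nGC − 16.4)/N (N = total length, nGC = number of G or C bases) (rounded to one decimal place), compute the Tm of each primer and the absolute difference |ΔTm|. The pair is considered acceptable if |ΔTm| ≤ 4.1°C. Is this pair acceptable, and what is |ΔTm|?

Forward: G+C = 8, N = 23 → Tm = 64.9 + 41·(8 − 16.4)/23 = 49.9°C.
Reverse: G+C = 6, N = 21 → Tm = 64.9 + 41·(6 − 16.4)/21 = 44.6°C.
|ΔTm| = |49.9 − 44.6| = 5.3°C, > 4.1°C.

|ΔTm| = 5.3°C; the pair is not acceptable.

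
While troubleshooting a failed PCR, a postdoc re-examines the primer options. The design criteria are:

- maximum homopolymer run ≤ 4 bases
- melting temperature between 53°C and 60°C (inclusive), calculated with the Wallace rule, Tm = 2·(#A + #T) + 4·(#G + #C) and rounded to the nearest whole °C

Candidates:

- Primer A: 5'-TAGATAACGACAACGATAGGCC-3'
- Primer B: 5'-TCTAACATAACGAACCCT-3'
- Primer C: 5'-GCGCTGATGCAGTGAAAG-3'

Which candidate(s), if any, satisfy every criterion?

Primer C only.

Primer A (22 nt, A=9 T=3 G=5 C=5): longest run = 2 ✓; Tm = 2·12 + 4·10 = 64°C, outside 53–60°C ✗ — fails.
Primer B (18 nt, A=7 T=4 G=1 C=6): longest run = 3 ✓; Tm = 2·11 + 4·7 = 50°C, outside 53–60°C ✗ — fails.
Primer C (18 nt, A=5 T=3 G=7 C=3): longest run = 3 ✓; Tm = 2·8 + 4·10 = 56°C ✓ — passes.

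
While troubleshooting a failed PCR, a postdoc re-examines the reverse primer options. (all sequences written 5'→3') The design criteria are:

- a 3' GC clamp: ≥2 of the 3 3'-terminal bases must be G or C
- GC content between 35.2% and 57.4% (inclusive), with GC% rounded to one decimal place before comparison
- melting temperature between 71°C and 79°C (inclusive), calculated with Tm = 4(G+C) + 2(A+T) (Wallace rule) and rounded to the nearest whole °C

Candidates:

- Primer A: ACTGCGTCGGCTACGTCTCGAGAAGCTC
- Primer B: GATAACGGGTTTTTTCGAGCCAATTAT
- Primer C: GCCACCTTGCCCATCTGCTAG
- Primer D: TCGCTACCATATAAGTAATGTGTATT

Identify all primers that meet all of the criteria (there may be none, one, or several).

Primer A (28 nt, A=5 T=6 G=8 C=9): 3' end CTC has 2 G/C ✓; GC 17/28 = 60.7%, outside 35.2–57.4% ✗; Tm = 2·11 + 4·17 = 90°C, outside 71–79°C ✗ — fails.
Primer B (27 nt, A=7 T=10 G=6 C=4): 3' end TAT has 0 G/C, need ≥2 ✗; GC 10/27 = 37.0% ✓; Tm = 2·17 + 4·10 = 74°C ✓ — fails.
Primer C (21 nt, A=3 T=5 G=4 C=9): 3' end TAG has 1 G/C, need ≥2 ✗; GC 13/21 = 61.9%, outside 35.2–57.4% ✗; Tm = 2·8 + 4·13 = 68°C, outside 71–79°C ✗ — fails.
Primer D (26 nt, A=8 T=10 G=4 C=4): 3' end ATT has 0 G/C, need ≥2 ✗; GC 8/26 = 30.8%, outside 35.2–57.4% ✗; Tm = 2·18 + 4·8 = 68°C, outside 71–79°C ✗ — fails.

None of the candidates satisfy all criteria.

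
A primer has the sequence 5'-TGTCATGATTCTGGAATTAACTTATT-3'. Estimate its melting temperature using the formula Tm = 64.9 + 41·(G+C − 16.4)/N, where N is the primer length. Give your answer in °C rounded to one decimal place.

50.1°C

Base counts: A=7, T=12, G=4, C=3; G+C = 7, N = 26.
Tm = 64.9 + 41·(7 − 16.4)/26 = 64.9 + -385.40/26 = 50.1°C.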